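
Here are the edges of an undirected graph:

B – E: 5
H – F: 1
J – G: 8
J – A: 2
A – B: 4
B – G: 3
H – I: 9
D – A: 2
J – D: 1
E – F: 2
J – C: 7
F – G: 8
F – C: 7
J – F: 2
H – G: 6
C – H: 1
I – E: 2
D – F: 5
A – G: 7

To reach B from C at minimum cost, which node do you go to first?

Compare a few routes:
C → H → F → J → A → B: 1+1+2+2+4 = 10
C → H → G → B: 1+6+3 = 10
C → H → F → E → B: 1+1+2+5 = 9
The minimum is 9 via C → H → F → E → B.
So from C the first move is to H.

H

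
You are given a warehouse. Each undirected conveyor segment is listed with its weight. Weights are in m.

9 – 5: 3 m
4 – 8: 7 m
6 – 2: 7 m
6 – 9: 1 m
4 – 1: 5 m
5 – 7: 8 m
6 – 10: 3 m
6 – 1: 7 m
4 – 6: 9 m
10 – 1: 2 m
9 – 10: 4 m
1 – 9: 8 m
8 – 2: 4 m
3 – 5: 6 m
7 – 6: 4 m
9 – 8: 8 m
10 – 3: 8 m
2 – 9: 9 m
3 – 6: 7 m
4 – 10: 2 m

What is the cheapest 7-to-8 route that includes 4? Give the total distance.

16 m

Best 7 to 4: 7 → 6 → 10 → 4 costing 9
Best 4 to 8: 4 → 8 costing 7
Total via 4: 9 + 7 = 16 m.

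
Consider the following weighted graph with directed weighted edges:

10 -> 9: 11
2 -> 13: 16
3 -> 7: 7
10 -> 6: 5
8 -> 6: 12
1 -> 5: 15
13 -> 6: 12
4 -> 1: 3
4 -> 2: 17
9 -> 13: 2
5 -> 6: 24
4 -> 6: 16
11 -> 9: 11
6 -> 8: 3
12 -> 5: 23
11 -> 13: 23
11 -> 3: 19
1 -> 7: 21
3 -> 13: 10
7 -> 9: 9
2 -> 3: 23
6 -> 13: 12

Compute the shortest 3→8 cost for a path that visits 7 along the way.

33

Shortest 3→7: 3–7 = 7
Shortest 7→8: 7–9–13–6–8 = 26
Total via 7: 7 + 26 = 33.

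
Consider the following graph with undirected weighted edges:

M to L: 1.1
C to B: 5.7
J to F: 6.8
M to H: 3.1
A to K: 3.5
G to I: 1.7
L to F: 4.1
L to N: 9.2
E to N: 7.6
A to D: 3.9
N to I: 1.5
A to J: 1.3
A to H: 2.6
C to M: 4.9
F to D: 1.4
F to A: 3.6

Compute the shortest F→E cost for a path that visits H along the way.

Best F to H: F–A–H costing 6.2
Best H to E: H–M–L–N–E costing 21
Total via H: 6.2 + 21 = 27.2.

27.2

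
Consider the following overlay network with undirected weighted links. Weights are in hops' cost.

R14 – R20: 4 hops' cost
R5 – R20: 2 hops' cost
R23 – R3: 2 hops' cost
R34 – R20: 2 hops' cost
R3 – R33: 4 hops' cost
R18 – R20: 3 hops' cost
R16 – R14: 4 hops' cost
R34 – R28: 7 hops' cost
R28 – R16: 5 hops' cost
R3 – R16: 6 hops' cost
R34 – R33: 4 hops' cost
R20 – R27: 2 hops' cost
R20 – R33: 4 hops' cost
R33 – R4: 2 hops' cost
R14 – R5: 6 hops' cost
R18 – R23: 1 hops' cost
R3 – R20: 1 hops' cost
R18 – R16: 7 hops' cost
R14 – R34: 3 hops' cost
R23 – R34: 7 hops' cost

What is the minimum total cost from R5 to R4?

Settle nodes by increasing distance from R5:
R5: 0
R20: 2  (via R5)
R3: 3  (via R20)
R27: 4  (via R20)
R34: 4  (via R20)
R23: 5  (via R3)
R18: 5  (via R20)
R14: 6  (via R5)
R33: 6  (via R20)
R4: 8  (via R33)
Shortest route: R5 → R20 → R33 → R4 = 8 hops' cost.

8 hops' cost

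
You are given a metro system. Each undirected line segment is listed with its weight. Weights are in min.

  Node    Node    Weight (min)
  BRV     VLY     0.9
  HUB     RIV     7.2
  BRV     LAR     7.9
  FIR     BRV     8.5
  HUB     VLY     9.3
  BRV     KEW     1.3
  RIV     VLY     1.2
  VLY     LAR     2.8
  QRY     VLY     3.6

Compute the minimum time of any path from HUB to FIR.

Candidate routes:
HUB–VLY–LAR–BRV–FIR: 9.3+2.8+7.9+8.5 = 28.5
HUB–RIV–VLY–LAR–BRV–FIR: 7.2+1.2+2.8+7.9+8.5 = 27.6
HUB–VLY–BRV–FIR: 9.3+0.9+8.5 = 18.7
HUB–RIV–VLY–BRV–FIR: 7.2+1.2+0.9+8.5 = 17.8
Cheapest is HUB–RIV–VLY–BRV–FIR at 17.8 min.

17.8 min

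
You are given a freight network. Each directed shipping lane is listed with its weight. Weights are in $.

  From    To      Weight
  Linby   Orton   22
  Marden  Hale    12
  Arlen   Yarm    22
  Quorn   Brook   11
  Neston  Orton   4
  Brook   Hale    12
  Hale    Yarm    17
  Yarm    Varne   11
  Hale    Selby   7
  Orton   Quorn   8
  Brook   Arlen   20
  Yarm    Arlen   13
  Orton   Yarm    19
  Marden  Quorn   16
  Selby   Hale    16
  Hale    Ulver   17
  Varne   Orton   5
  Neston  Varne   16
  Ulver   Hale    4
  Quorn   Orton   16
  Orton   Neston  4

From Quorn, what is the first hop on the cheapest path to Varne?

Orton

Compare a few routes:
Quorn → Orton → Yarm → Varne: 16+19+11 = 46
Quorn → Brook → Arlen → Yarm → Varne: 11+20+22+11 = 64
Quorn → Brook → Hale → Yarm → Varne: 11+12+17+11 = 51
Quorn → Orton → Neston → Varne: 16+4+16 = 36
Cheapest is Quorn → Orton → Neston → Varne at $36.
So from Quorn the first move is to Orton.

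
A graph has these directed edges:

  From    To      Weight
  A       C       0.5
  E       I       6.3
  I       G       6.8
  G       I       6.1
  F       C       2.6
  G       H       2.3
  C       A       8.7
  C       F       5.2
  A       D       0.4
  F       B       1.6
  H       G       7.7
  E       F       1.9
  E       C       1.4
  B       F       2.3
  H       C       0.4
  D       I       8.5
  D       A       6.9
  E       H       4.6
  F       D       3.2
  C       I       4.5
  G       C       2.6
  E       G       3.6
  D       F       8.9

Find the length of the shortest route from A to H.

Enumerating some paths:
A–C–I–G–H: 0.5+4.5+6.8+2.3 = 14.1
A–D–I–G–H: 0.4+8.5+6.8+2.3 = 18
A–D–F–C–I–G–H: 0.4+8.9+2.6+4.5+6.8+2.3 = 25.5
Cheapest is A–C–I–G–H at 14.1.

14.1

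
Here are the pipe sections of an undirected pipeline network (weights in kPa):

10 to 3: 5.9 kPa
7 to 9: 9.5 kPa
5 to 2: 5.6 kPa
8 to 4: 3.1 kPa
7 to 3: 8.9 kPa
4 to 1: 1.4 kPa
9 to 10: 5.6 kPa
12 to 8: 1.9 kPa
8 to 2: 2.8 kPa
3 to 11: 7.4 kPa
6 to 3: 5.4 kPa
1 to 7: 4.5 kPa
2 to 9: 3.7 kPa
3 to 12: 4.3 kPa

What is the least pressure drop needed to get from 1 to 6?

Enumerating some paths:
1 - 4 - 8 - 12 - 3 - 6: 1.4+3.1+1.9+4.3+5.4 = 16.1
1 - 7 - 3 - 6: 4.5+8.9+5.4 = 18.8
Cheapest is 1 - 4 - 8 - 12 - 3 - 6 at 16.1 kPa.

16.1 kPa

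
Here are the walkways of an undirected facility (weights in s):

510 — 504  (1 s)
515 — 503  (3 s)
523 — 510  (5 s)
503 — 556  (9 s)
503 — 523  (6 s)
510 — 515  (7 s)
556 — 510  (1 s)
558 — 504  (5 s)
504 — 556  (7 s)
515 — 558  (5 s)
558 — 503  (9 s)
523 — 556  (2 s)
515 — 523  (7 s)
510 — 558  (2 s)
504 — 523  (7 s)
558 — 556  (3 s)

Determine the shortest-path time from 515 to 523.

Settle nodes by increasing distance from 515:
515: 0
503: 3  (via 515)
558: 5  (via 515)
523: 7  (via 515)
Shortest route: 515 → 523 = 7 s.

7 s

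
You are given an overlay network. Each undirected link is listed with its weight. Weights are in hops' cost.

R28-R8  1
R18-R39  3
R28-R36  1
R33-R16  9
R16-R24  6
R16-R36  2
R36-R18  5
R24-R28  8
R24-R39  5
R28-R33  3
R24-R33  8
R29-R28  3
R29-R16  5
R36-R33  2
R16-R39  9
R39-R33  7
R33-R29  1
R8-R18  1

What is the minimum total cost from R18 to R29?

Compare a few routes:
R18 - R8 - R28 - R29: 1+1+3 = 5
R18 - R8 - R28 - R36 - R33 - R29: 1+1+1+2+1 = 6
Cheapest is R18 - R8 - R28 - R29 at 5 hops' cost.

5 hops' cost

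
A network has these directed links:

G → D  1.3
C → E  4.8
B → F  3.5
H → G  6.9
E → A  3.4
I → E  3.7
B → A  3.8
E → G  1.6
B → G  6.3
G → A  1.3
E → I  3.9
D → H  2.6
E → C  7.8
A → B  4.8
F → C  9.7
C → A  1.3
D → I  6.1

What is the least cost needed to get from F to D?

Running Dijkstra from F:
F: 0
C: 9.7  (via F)
A: 11  (via C)
E: 14.5  (via C)
B: 15.8  (via A)
G: 16.1  (via E)
D: 17.4  (via G)
Shortest route: F → C → E → G → D = 17.4.

17.4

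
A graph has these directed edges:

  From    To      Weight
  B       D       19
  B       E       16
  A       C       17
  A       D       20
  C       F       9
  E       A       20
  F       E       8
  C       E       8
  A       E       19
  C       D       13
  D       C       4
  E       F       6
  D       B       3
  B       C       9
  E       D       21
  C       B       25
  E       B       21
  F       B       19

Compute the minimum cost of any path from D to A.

Running Dijkstra from D:
D: 0
B: 3  (via D)
C: 4  (via D)
E: 12  (via C)
F: 13  (via C)
A: 32  (via E)
Shortest route: D–C–E–A = 32.

32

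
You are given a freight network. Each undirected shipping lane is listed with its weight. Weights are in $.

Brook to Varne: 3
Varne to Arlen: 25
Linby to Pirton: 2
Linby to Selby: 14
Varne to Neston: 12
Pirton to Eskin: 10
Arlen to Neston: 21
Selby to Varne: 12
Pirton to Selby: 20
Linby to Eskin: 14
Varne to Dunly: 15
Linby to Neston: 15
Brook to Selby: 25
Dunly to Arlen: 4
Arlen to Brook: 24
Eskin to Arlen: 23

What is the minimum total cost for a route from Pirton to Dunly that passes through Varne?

Best Pirton to Varne: Pirton–Linby–Selby–Varne costing 28
Shortest Varne→Dunly: Varne–Dunly = 15
Total via Varne: 28 + 15 = $43.

$43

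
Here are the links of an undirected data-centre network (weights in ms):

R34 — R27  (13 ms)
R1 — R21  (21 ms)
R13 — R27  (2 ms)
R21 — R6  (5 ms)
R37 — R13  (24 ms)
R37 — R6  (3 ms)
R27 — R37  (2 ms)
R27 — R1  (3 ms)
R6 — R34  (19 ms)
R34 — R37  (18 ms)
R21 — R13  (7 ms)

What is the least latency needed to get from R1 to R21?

12 ms

Running Dijkstra from R1:
R1: 0
R27: 3  (via R1)
R37: 5  (via R27)
R13: 5  (via R27)
R6: 8  (via R37)
R21: 12  (via R13)
Shortest route: R1 → R27 → R13 → R21 = 12 ms.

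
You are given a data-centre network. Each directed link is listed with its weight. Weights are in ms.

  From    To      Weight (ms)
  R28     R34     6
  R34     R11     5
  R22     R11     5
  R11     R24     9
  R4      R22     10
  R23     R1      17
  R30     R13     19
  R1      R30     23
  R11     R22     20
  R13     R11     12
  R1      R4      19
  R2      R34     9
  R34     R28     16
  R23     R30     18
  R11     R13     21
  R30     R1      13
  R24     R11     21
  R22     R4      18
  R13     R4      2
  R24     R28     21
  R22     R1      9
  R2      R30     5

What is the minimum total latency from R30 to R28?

Settle nodes by increasing distance from R30:
R30: 0
R1: 13  (via R30)
R13: 19  (via R30)
R4: 21  (via R13)
R22: 31  (via R4)
R11: 31  (via R13)
R24: 40  (via R11)
R28: 61  (via R24)
Shortest route: R30 → R13 → R11 → R24 → R28 = 61 ms.

61 ms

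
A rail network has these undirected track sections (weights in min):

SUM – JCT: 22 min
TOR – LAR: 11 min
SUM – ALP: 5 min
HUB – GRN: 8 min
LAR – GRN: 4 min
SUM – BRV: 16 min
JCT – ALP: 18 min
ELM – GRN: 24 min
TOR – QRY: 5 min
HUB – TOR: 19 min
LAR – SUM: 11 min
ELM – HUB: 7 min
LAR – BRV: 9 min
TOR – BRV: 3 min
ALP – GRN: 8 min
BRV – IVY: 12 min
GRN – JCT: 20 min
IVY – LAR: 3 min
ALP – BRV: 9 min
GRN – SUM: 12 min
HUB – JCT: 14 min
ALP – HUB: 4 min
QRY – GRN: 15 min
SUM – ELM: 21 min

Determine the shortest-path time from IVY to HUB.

15 min

Shortest distances from IVY:
IVY: 0
LAR: 3  (via IVY)
GRN: 7  (via LAR)
BRV: 12  (via IVY)
SUM: 14  (via LAR)
TOR: 14  (via LAR)
ALP: 15  (via GRN)
HUB: 15  (via GRN)
Shortest route: IVY–LAR–GRN–HUB = 15 min.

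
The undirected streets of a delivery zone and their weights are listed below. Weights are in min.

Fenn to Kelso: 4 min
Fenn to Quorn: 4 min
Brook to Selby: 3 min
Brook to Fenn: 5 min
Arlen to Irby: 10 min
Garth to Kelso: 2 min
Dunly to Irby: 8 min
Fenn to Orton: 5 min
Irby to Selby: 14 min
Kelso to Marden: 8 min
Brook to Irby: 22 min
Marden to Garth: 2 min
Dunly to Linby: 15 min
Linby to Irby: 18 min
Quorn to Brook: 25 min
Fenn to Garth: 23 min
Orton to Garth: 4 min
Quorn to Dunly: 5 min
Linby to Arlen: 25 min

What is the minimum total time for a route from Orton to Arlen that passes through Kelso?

Best Orton to Kelso: Orton–Garth–Kelso costing 6
Best Kelso to Arlen: Kelso–Fenn–Quorn–Dunly–Irby–Arlen costing 31
Total via Kelso: 6 + 31 = 37 min.

37 min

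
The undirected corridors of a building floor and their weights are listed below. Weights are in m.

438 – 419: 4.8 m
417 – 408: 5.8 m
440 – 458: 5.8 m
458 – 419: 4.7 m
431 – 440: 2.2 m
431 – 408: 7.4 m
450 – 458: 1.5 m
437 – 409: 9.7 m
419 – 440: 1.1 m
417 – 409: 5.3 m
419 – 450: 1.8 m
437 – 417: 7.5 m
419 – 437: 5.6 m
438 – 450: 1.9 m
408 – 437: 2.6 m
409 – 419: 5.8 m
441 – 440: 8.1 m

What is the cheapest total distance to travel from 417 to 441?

20.3 m

Enumerating some paths:
417 - 408 - 437 - 419 - 440 - 441: 5.8+2.6+5.6+1.1+8.1 = 23.2
417 - 408 - 431 - 440 - 441: 5.8+7.4+2.2+8.1 = 23.5
417 - 437 - 419 - 440 - 441: 7.5+5.6+1.1+8.1 = 22.3
417 - 409 - 419 - 440 - 441: 5.3+5.8+1.1+8.1 = 20.3
Cheapest is 417 - 409 - 419 - 440 - 441 at 20.3 m.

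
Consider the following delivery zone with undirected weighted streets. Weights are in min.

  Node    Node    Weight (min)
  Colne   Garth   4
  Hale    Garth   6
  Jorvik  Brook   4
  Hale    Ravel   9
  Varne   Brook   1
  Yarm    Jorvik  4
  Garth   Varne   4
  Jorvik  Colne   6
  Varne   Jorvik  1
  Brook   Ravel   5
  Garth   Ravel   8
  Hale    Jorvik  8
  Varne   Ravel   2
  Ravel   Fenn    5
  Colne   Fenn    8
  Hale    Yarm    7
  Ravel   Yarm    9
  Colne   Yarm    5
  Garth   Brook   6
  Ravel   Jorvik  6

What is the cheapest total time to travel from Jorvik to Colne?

6 min

Enumerating some paths:
Jorvik → Yarm → Colne: 4+5 = 9
Jorvik → Colne: 6 = 6
Jorvik → Varne → Brook → Garth → Colne: 1+1+6+4 = 12
Jorvik → Varne → Garth → Colne: 1+4+4 = 9
Cheapest is Jorvik → Colne at 6 min.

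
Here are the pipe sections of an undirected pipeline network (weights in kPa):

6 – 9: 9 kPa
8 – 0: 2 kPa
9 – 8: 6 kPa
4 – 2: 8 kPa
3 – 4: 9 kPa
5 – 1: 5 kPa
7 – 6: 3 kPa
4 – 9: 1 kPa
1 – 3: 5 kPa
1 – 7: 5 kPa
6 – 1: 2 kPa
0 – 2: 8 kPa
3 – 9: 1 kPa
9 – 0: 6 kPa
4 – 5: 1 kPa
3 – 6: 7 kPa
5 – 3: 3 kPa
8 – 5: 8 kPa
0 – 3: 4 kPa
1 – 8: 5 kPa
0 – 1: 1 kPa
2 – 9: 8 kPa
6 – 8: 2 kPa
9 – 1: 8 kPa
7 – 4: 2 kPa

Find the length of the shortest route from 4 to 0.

6 kPa

Candidate routes:
4 → 9 → 3 → 0: 1+1+4 = 6
4 → 9 → 0: 1+6 = 7
The minimum is 6 kPa via 4 → 9 → 3 → 0.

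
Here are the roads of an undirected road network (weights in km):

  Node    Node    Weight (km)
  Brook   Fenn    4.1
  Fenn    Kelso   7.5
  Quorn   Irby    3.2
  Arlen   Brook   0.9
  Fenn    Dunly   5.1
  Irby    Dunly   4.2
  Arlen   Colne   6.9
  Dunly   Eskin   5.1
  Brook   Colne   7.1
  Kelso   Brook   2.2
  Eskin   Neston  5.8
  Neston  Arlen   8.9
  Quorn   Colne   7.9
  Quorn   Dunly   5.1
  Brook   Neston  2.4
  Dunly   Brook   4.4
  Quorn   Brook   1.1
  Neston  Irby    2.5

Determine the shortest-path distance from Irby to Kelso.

Settle nodes by increasing distance from Irby:
Irby: 0
Neston: 2.5  (via Irby)
Quorn: 3.2  (via Irby)
Dunly: 4.2  (via Irby)
Brook: 4.3  (via Quorn)
Arlen: 5.2  (via Brook)
Kelso: 6.5  (via Brook)
Shortest route: Irby–Quorn–Brook–Kelso = 6.5 km.

6.5 km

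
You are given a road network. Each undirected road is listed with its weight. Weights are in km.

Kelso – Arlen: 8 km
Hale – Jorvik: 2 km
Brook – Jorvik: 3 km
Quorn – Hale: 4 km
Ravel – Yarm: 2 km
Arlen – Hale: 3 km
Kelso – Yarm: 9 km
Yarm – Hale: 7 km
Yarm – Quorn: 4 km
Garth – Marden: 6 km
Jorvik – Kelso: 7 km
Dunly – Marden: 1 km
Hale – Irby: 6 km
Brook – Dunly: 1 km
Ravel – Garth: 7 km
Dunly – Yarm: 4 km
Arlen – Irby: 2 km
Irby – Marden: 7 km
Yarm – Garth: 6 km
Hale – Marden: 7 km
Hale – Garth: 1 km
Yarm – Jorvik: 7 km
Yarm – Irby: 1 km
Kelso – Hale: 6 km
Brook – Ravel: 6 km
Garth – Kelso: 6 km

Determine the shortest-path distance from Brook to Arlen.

8 km

Candidate routes:
Brook → Jorvik → Hale → Arlen: 3+2+3 = 8
Brook → Dunly → Marden → Irby → Arlen: 1+1+7+2 = 11
Cheapest is Brook → Jorvik → Hale → Arlen at 8 km.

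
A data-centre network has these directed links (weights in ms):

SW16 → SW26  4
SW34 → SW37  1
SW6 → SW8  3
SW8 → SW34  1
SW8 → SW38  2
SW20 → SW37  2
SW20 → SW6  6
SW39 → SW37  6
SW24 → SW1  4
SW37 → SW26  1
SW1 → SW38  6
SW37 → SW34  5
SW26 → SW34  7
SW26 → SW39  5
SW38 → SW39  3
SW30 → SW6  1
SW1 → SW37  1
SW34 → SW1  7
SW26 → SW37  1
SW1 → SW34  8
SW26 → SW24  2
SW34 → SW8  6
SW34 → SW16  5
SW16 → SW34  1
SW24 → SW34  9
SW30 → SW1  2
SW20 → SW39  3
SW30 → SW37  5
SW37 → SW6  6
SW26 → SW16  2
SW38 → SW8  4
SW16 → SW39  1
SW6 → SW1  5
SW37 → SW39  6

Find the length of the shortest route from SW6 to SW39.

8 ms

Candidate routes:
SW6 → SW8 → SW38 → SW39: 3+2+3 = 8
SW6 → SW8 → SW34 → SW37 → SW26 → SW16 → SW39: 3+1+1+1+2+1 = 9
The minimum is 8 ms via SW6 → SW8 → SW38 → SW39.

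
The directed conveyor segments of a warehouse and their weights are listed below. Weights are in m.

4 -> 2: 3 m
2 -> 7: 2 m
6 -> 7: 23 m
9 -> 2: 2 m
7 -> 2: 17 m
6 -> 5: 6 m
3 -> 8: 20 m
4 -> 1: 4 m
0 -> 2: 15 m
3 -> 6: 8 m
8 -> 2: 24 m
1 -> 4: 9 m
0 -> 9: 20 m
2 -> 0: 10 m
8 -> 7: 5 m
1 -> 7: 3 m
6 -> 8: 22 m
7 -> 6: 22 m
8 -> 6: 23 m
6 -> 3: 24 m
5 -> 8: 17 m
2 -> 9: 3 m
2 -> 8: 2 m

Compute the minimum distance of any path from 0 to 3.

Settle nodes by increasing distance from 0:
0: 0
2: 15  (via 0)
7: 17  (via 2)
8: 17  (via 2)
9: 18  (via 2)
6: 39  (via 7)
5: 45  (via 6)
3: 63  (via 6)
Shortest route: 0 → 2 → 7 → 6 → 3 = 63 m.

63 m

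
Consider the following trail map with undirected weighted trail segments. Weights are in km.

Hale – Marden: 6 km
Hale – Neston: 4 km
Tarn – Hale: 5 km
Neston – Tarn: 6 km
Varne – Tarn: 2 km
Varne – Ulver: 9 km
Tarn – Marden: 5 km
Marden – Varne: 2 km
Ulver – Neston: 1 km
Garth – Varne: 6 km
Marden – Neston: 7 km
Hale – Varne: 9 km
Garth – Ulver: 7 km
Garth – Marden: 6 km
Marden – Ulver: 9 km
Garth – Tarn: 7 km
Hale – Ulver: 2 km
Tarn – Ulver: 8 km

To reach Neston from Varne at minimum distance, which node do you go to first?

Compare a few routes:
Varne–Tarn–Neston: 2+6 = 8
Varne–Tarn–Hale–Ulver–Neston: 2+5+2+1 = 10
Varne–Marden–Neston: 2+7 = 9
Cheapest is Varne–Tarn–Neston at 8 km.
So from Varne the first move is to Tarn.

Tarn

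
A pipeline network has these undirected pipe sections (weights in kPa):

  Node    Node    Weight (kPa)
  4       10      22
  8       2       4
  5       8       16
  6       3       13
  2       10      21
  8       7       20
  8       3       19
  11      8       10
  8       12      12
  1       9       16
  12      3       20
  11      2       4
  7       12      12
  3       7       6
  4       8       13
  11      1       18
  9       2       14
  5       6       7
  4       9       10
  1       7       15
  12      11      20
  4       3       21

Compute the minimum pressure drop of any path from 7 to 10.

45 kPa

Shortest distances from 7:
7: 0
3: 6  (via 7)
12: 12  (via 7)
1: 15  (via 7)
6: 19  (via 3)
8: 20  (via 7)
2: 24  (via 8)
5: 26  (via 6)
4: 27  (via 3)
11: 28  (via 2)
9: 31  (via 1)
10: 45  (via 2)
Shortest route: 7–8–2–10 = 45 kPa.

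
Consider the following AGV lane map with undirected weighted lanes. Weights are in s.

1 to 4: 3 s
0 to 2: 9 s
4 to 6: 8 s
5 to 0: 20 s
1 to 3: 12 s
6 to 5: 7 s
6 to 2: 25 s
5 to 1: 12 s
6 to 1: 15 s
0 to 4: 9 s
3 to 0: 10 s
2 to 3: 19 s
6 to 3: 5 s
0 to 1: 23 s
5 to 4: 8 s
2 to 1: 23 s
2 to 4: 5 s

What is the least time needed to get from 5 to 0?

17 s

Candidate routes:
5 - 4 - 2 - 0: 8+5+9 = 22
5 - 0: 20 = 20
5 - 4 - 0: 8+9 = 17
The minimum is 17 s via 5 - 4 - 0.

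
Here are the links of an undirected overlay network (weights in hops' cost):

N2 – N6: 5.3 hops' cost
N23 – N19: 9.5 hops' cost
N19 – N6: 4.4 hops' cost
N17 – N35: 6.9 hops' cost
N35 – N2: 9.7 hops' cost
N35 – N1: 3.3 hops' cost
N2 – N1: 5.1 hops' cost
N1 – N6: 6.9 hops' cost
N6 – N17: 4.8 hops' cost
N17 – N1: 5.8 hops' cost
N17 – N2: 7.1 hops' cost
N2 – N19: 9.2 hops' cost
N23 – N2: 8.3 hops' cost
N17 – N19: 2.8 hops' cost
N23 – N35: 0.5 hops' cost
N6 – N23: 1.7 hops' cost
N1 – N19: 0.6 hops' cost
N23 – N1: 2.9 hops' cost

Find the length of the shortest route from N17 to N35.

Candidate routes:
N17–N19–N1–N35: 2.8+0.6+3.3 = 6.7
N17–N35: 6.9 = 6.9
N17–N19–N1–N23–N35: 2.8+0.6+2.9+0.5 = 6.8
N17–N6–N23–N35: 4.8+1.7+0.5 = 7
The minimum is 6.7 hops' cost via N17–N19–N1–N35.

6.7 hops' cost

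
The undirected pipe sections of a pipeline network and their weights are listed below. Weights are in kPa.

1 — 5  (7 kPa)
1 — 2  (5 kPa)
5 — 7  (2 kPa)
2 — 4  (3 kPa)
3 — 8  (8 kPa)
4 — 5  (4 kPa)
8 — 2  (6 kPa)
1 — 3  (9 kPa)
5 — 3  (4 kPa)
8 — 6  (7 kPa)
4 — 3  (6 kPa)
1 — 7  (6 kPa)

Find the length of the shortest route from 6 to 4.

16 kPa

Shortest distances from 6:
6: 0
8: 7  (via 6)
2: 13  (via 8)
3: 15  (via 8)
4: 16  (via 2)
Shortest route: 6 → 8 → 2 → 4 = 16 kPa.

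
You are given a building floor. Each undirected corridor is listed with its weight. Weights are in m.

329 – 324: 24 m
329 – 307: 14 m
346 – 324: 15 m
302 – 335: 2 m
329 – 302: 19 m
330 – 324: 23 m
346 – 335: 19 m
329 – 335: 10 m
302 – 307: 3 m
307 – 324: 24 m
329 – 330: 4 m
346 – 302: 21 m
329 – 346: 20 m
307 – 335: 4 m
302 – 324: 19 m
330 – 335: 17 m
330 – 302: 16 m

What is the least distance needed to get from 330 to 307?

18 m

Shortest distances from 330:
330: 0
329: 4  (via 330)
335: 14  (via 329)
302: 16  (via 330)
307: 18  (via 329)
Shortest route: 330–329–307 = 18 m.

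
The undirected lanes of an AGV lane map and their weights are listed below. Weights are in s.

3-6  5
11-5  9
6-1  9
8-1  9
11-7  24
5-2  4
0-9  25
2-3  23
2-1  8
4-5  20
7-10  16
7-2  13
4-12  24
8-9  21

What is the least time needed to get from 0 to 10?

92 s

Shortest distances from 0:
0: 0
9: 25  (via 0)
8: 46  (via 9)
1: 55  (via 8)
2: 63  (via 1)
6: 64  (via 1)
5: 67  (via 2)
3: 69  (via 6)
7: 76  (via 2)
11: 76  (via 5)
4: 87  (via 5)
10: 92  (via 7)
Shortest route: 0 → 9 → 8 → 1 → 2 → 7 → 10 = 92 s.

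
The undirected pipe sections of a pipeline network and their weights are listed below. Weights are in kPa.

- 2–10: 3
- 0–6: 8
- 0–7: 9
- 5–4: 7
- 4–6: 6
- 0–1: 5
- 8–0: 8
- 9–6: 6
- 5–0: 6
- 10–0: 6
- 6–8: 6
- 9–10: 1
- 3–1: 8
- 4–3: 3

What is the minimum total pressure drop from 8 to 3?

Enumerating some paths:
8 → 6 → 4 → 3: 6+6+3 = 15
8 → 0 → 1 → 3: 8+5+8 = 21
The minimum is 15 kPa via 8 → 6 → 4 → 3.

15 kPa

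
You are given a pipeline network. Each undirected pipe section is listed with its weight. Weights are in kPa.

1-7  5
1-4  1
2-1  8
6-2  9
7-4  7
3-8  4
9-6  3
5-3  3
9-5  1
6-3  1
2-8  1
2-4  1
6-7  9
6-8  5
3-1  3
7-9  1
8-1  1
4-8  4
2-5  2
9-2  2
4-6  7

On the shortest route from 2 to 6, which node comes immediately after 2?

Compare a few routes:
2–9–6: 2+3 = 5
2–5–9–6: 2+1+3 = 6
2–8–3–6: 1+4+1 = 6
2–5–3–6: 2+3+1 = 6
Cheapest is 2–9–6 at 5 kPa.
So from 2 the first move is to 9.

9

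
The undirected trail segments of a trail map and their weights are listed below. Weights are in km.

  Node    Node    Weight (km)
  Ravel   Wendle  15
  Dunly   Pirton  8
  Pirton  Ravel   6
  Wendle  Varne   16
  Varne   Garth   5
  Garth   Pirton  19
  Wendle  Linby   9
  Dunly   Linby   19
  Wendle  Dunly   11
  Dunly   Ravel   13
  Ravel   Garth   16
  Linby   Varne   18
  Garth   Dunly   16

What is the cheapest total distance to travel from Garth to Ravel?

Running Dijkstra from Garth:
Garth: 0
Varne: 5  (via Garth)
Dunly: 16  (via Garth)
Ravel: 16  (via Garth)
Shortest route: Garth–Ravel = 16 km.

16 km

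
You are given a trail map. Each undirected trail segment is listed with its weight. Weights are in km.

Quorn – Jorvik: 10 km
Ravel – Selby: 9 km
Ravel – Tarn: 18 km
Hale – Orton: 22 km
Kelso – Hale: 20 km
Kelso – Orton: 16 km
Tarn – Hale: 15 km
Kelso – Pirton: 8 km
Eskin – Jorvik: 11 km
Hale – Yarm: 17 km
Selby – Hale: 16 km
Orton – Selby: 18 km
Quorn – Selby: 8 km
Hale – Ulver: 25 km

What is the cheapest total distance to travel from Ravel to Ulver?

Running Dijkstra from Ravel:
Ravel: 0
Selby: 9  (via Ravel)
Quorn: 17  (via Selby)
Tarn: 18  (via Ravel)
Hale: 25  (via Selby)
Orton: 27  (via Selby)
Jorvik: 27  (via Quorn)
Eskin: 38  (via Jorvik)
Yarm: 42  (via Hale)
Kelso: 43  (via Orton)
Ulver: 50  (via Hale)
Shortest route: Ravel–Selby–Hale–Ulver = 50 km.

50 km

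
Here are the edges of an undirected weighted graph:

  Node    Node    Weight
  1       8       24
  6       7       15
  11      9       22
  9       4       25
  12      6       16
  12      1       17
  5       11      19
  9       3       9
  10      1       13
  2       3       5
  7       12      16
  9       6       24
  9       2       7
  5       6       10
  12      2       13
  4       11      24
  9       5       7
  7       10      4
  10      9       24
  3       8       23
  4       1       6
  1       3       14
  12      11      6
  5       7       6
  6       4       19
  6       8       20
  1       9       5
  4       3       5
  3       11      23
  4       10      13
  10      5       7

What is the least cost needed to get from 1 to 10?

Settle nodes by increasing distance from 1:
1: 0
9: 5  (via 1)
4: 6  (via 1)
3: 11  (via 4)
2: 12  (via 9)
5: 12  (via 9)
10: 13  (via 1)
Shortest route: 1 → 10 = 13.

13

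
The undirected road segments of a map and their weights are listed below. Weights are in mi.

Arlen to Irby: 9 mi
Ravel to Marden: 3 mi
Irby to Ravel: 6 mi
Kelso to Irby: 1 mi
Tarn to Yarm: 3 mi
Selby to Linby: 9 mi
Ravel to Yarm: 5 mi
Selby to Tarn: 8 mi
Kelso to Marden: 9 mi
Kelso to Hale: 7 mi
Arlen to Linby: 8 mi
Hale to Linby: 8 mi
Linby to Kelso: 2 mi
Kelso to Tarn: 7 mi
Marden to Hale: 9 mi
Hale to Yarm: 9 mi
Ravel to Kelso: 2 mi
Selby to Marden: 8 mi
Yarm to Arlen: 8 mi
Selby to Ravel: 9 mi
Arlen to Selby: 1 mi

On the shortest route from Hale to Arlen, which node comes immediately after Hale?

Enumerating some paths:
Hale–Yarm–Arlen: 9+8 = 17
Hale–Linby–Arlen: 8+8 = 16
Hale–Kelso–Irby–Arlen: 7+1+9 = 17
Hale–Kelso–Linby–Arlen: 7+2+8 = 17
Cheapest is Hale–Linby–Arlen at 16 mi.
So from Hale the first move is to Linby.

Linby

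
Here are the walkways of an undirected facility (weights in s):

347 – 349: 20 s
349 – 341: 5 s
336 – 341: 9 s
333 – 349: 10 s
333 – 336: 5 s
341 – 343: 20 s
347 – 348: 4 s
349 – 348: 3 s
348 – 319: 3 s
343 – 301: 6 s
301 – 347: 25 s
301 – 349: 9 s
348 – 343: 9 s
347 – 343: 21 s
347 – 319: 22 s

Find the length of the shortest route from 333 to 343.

Enumerating some paths:
333 - 349 - 301 - 343: 10+9+6 = 25
333 - 349 - 348 - 343: 10+3+9 = 22
The minimum is 22 s via 333 - 349 - 348 - 343.

22 s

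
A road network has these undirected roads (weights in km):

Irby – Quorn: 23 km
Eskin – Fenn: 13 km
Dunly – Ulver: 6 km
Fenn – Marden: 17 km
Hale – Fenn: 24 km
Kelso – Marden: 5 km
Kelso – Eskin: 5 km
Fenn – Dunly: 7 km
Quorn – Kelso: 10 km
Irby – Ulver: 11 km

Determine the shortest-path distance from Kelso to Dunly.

Shortest distances from Kelso:
Kelso: 0
Eskin: 5  (via Kelso)
Marden: 5  (via Kelso)
Quorn: 10  (via Kelso)
Fenn: 18  (via Eskin)
Dunly: 25  (via Fenn)
Shortest route: Kelso–Eskin–Fenn–Dunly = 25 km.

25 km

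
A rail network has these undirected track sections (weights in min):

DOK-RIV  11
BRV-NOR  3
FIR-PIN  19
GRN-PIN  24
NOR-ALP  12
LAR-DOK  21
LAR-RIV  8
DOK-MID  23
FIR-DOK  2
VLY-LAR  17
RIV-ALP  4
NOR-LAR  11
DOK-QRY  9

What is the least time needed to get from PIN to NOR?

48 min

Running Dijkstra from PIN:
PIN: 0
FIR: 19  (via PIN)
DOK: 21  (via FIR)
GRN: 24  (via PIN)
QRY: 30  (via DOK)
RIV: 32  (via DOK)
ALP: 36  (via RIV)
LAR: 40  (via RIV)
MID: 44  (via DOK)
NOR: 48  (via ALP)
Shortest route: PIN → FIR → DOK → RIV → ALP → NOR = 48 min.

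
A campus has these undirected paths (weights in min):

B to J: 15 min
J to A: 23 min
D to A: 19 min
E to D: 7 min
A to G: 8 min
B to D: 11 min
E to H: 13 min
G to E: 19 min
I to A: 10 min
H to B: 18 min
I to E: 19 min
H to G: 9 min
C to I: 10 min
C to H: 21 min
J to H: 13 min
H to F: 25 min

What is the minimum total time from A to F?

42 min

Settle nodes by increasing distance from A:
A: 0
G: 8  (via A)
I: 10  (via A)
H: 17  (via G)
D: 19  (via A)
C: 20  (via I)
J: 23  (via A)
E: 26  (via D)
B: 30  (via D)
F: 42  (via H)
Shortest route: A–G–H–F = 42 min.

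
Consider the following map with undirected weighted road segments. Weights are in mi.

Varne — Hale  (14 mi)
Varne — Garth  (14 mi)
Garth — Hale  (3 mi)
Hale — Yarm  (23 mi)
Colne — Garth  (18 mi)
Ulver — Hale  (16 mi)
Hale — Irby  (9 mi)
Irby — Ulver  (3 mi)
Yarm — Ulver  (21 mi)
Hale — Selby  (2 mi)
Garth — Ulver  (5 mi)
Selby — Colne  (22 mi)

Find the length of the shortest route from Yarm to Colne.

44 mi

Running Dijkstra from Yarm:
Yarm: 0
Ulver: 21  (via Yarm)
Hale: 23  (via Yarm)
Irby: 24  (via Ulver)
Selby: 25  (via Hale)
Garth: 26  (via Ulver)
Varne: 37  (via Hale)
Colne: 44  (via Garth)
Shortest route: Yarm–Ulver–Garth–Colne = 44 mi.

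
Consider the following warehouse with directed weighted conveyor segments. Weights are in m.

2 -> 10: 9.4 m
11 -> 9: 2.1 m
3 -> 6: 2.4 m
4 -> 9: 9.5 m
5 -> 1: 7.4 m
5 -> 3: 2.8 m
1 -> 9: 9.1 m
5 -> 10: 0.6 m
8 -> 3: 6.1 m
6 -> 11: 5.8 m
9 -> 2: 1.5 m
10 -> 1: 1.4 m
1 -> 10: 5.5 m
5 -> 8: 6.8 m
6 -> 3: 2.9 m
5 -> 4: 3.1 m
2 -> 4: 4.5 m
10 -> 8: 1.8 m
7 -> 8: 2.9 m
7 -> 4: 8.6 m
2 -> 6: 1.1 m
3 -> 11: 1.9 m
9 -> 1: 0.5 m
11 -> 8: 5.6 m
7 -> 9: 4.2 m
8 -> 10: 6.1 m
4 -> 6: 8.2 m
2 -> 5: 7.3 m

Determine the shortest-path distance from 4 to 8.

Enumerating some paths:
4 - 6 - 11 - 8: 8.2+5.8+5.6 = 19.6
4 - 9 - 1 - 10 - 8: 9.5+0.5+5.5+1.8 = 17.3
4 - 6 - 3 - 11 - 8: 8.2+2.9+1.9+5.6 = 18.6
Cheapest is 4 - 9 - 1 - 10 - 8 at 17.3 m.

17.3 m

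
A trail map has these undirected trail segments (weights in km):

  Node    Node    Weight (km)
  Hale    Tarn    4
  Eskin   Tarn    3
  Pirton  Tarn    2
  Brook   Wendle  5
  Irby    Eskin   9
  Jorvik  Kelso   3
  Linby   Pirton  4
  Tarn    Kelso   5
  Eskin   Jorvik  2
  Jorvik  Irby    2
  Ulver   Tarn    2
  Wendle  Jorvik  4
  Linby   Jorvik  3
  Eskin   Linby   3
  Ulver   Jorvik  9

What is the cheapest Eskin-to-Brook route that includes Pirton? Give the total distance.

Shortest Eskin→Pirton: Eskin → Tarn → Pirton = 5
Shortest Pirton→Brook: Pirton → Linby → Jorvik → Wendle → Brook = 16
Total via Pirton: 5 + 16 = 21 km.

21 km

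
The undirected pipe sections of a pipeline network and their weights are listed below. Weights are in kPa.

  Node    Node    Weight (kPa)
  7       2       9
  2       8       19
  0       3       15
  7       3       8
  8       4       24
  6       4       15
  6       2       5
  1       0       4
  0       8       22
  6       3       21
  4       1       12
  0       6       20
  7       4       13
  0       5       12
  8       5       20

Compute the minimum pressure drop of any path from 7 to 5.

Enumerating some paths:
7–3–0–5: 8+15+12 = 35
7–2–6–0–5: 9+5+20+12 = 46
7–2–8–5: 9+19+20 = 48
7–4–1–0–5: 13+12+4+12 = 41
The minimum is 35 kPa via 7–3–0–5.

35 kPa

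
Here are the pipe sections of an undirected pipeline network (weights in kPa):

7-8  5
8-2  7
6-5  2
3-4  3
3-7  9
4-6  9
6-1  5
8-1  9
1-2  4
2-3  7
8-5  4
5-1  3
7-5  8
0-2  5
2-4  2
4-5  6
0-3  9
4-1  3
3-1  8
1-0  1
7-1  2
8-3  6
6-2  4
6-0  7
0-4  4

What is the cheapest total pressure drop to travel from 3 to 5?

Compare a few routes:
3 → 1 → 5: 8+3 = 11
3 → 8 → 5: 6+4 = 10
3 → 4 → 5: 3+6 = 9
Cheapest is 3 → 4 → 5 at 9 kPa.

9 kPa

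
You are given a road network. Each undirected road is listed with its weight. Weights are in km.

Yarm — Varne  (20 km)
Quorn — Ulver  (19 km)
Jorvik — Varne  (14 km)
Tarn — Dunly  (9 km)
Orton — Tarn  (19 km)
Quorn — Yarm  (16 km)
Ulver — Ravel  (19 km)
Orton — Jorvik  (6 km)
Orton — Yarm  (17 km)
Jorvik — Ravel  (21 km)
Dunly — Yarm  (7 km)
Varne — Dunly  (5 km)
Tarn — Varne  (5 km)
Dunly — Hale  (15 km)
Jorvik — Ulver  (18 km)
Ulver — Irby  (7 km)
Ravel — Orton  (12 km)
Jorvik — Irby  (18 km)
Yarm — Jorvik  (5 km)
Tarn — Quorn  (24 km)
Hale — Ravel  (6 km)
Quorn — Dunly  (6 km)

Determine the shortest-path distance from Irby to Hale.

32 km

Candidate routes:
Irby → Ulver → Ravel → Hale: 7+19+6 = 32
Irby → Jorvik → Orton → Ravel → Hale: 18+6+12+6 = 42
The minimum is 32 km via Irby → Ulver → Ravel → Hale.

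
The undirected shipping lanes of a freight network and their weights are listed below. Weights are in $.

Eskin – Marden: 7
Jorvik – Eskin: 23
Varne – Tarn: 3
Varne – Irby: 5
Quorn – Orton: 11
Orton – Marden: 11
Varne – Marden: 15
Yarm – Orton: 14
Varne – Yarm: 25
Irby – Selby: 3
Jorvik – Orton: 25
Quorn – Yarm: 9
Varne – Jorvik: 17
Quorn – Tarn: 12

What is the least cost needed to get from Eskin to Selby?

Settle nodes by increasing distance from Eskin:
Eskin: 0
Marden: 7  (via Eskin)
Orton: 18  (via Marden)
Varne: 22  (via Marden)
Jorvik: 23  (via Eskin)
Tarn: 25  (via Varne)
Irby: 27  (via Varne)
Quorn: 29  (via Orton)
Selby: 30  (via Irby)
Shortest route: Eskin → Marden → Varne → Irby → Selby = $30.

$30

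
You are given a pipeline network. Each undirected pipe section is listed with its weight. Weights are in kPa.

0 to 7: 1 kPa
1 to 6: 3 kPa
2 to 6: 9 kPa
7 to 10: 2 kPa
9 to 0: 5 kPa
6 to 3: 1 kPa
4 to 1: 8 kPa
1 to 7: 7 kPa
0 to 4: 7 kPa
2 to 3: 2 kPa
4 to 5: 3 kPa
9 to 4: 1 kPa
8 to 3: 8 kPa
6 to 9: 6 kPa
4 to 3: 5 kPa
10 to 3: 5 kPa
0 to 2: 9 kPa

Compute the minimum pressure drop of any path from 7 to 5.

10 kPa

Compare a few routes:
7–10–3–4–5: 2+5+5+3 = 15
7–0–9–4–5: 1+5+1+3 = 10
7–0–4–5: 1+7+3 = 11
The minimum is 10 kPa via 7–0–9–4–5.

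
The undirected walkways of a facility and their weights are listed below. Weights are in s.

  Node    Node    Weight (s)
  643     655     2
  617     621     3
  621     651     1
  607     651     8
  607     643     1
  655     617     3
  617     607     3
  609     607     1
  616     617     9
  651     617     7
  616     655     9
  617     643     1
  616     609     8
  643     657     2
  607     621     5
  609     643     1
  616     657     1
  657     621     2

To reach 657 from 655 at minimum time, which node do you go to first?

643

Compare a few routes:
655 → 617 → 643 → 657: 3+1+2 = 6
655 → 643 → 657: 2+2 = 4
The minimum is 4 s via 655 → 643 → 657.
So from 655 the first move is to 643.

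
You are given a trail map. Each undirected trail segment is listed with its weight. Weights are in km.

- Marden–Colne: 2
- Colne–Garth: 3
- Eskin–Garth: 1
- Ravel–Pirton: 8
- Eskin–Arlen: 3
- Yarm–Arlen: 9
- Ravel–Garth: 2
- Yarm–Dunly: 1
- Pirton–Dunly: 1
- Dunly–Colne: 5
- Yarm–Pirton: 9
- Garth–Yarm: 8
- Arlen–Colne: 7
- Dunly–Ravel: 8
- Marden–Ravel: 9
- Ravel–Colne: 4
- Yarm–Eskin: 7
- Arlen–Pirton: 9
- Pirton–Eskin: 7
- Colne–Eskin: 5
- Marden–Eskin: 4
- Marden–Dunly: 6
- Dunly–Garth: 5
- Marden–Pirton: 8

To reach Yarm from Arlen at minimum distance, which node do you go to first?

Yarm

Compare a few routes:
Arlen–Eskin–Yarm: 3+7 = 10
Arlen–Eskin–Garth–Dunly–Yarm: 3+1+5+1 = 10
Arlen–Yarm: 9 = 9
Cheapest is Arlen–Yarm at 9 km.
So from Arlen the first move is to Yarm.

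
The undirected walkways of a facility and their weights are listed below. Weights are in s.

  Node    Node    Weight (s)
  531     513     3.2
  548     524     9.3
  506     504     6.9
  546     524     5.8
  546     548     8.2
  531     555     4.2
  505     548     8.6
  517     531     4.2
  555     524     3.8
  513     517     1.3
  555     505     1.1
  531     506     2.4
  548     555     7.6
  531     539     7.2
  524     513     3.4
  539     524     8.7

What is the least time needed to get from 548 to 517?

Candidate routes:
548–555–524–513–517: 7.6+3.8+3.4+1.3 = 16.1
548–555–531–513–517: 7.6+4.2+3.2+1.3 = 16.3
548–524–513–517: 9.3+3.4+1.3 = 14
548–555–531–517: 7.6+4.2+4.2 = 16
Cheapest is 548–524–513–517 at 14 s.

14 s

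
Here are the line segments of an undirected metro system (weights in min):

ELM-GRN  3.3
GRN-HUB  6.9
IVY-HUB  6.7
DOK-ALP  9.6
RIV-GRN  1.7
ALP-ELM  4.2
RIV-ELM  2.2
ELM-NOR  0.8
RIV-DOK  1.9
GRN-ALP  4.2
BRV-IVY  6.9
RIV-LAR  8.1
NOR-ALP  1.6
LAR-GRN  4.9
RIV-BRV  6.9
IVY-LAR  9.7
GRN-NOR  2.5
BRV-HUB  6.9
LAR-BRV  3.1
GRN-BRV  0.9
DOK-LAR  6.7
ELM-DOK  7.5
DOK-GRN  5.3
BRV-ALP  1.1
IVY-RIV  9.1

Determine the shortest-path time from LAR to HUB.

Settle nodes by increasing distance from LAR:
LAR: 0
BRV: 3.1  (via LAR)
GRN: 4  (via BRV)
ALP: 4.2  (via BRV)
RIV: 5.7  (via GRN)
NOR: 5.8  (via ALP)
ELM: 6.6  (via NOR)
DOK: 6.7  (via LAR)
IVY: 9.7  (via LAR)
HUB: 10  (via BRV)
Shortest route: LAR → BRV → HUB = 10 min.

10 min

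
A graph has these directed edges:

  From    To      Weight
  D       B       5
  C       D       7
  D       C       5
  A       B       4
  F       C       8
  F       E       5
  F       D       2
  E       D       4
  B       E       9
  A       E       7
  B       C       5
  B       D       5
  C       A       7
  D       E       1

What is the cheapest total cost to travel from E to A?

16

Settle nodes by increasing distance from E:
E: 0
D: 4  (via E)
B: 9  (via D)
C: 9  (via D)
A: 16  (via C)
Shortest route: E → D → C → A = 16.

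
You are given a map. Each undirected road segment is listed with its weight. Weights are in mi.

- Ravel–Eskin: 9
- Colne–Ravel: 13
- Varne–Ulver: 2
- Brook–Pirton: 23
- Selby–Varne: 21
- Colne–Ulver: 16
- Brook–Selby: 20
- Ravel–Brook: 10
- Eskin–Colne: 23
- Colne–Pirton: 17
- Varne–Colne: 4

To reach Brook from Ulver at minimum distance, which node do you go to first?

Varne

Compare a few routes:
Ulver–Varne–Colne–Pirton–Brook: 2+4+17+23 = 46
Ulver–Varne–Selby–Brook: 2+21+20 = 43
Ulver–Varne–Colne–Ravel–Brook: 2+4+13+10 = 29
Ulver–Colne–Ravel–Brook: 16+13+10 = 39
The minimum is 29 mi via Ulver–Varne–Colne–Ravel–Brook.
So from Ulver the first move is to Varne.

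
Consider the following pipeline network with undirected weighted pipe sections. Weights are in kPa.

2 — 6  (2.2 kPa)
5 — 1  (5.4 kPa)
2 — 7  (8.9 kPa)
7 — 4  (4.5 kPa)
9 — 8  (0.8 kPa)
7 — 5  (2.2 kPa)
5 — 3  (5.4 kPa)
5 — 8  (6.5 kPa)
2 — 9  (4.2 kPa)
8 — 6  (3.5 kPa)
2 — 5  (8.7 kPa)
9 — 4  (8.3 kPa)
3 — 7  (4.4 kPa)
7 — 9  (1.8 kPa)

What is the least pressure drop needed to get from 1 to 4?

12.1 kPa

Settle nodes by increasing distance from 1:
1: 0
5: 5.4  (via 1)
7: 7.6  (via 5)
9: 9.4  (via 7)
8: 10.2  (via 9)
3: 10.8  (via 5)
4: 12.1  (via 7)
Shortest route: 1–5–7–4 = 12.1 kPa.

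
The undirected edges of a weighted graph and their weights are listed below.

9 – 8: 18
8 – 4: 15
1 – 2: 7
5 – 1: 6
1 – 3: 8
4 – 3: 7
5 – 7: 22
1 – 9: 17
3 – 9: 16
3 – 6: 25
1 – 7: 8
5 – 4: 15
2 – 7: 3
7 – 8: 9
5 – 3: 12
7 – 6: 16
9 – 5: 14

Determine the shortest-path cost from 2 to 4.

22

Compare a few routes:
2 - 7 - 8 - 4: 3+9+15 = 27
2 - 1 - 3 - 4: 7+8+7 = 22
2 - 7 - 1 - 3 - 4: 3+8+8+7 = 26
The minimum is 22 via 2 - 1 - 3 - 4.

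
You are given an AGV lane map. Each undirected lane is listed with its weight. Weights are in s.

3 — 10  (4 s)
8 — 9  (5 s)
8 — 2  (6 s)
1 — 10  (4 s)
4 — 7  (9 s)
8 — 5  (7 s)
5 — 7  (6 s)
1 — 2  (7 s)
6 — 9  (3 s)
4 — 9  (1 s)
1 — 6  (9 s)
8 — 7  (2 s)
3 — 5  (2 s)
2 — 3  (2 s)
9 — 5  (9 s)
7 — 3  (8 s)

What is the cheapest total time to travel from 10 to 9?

Enumerating some paths:
10 → 1 → 6 → 9: 4+9+3 = 16
10 → 3 → 5 → 9: 4+2+9 = 15
10 → 3 → 2 → 8 → 9: 4+2+6+5 = 17
Cheapest is 10 → 3 → 5 → 9 at 15 s.

15 s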